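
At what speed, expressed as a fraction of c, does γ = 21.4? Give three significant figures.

β = 0.999

β = √(1 − 1/γ²) = √(1 − 1/21.4²) = √(1 − 0.002184) = √0.9978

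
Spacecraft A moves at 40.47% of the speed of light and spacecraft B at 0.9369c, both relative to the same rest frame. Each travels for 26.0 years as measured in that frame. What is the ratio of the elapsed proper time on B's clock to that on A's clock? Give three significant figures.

A: β = 0.4047; γ = 1/√(1 − 0.4047²) = 1/√0.8362 = 1.094. B: γ = 1/√(1 − 0.9369²) = 1/√0.1222 = 2.860.
τ_A/τ_B = γ_B/γ_A = 2.860/1.094 = 2.616, so τ_B/τ_A = 0.3823.

τ_B/τ_A = 0.382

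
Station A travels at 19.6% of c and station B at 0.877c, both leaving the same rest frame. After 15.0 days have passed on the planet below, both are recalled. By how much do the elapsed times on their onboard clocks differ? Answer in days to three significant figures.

A: β = 0.196; γ = 1/√(1 − 0.196²) = 1/√0.9616 = 1.020; τ_A = 15.0/1.020 = 14.71 days.
B: γ = 1/√(1 − 0.877²) = 1/√0.2309 = 2.081; τ_B = 15.0/2.081 = 7.207 days.

|τ_A − τ_B| = 7.50 days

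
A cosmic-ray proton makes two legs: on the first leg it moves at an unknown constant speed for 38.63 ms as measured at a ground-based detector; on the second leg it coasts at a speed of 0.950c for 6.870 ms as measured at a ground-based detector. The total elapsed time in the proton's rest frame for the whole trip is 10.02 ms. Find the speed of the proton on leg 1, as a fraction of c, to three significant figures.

β = 0.979

Leg 1: speed unknown; τ_1 = 38.63/γ_1.
Leg 2: γ = 1/√(1 − 0.950²) = 1/√0.09750 = 3.203; τ_2 = 6.870/3.203 = 2.145 ms.
Total proper time: τ_1 + 2.145 = 10.02, so τ_1 = 10.02 − 2.145 = 7.875 ms.
γ_1 = 38.63/7.875 = 4.905; β = √(1 − 1/γ²) = √0.9584.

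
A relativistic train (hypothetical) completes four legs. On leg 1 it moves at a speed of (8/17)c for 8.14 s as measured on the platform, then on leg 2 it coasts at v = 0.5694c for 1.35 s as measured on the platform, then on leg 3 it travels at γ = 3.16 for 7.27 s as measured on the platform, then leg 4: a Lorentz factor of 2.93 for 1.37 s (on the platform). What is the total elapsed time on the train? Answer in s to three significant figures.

τ = 11.1 s

Leg 1: γ = 1/√(1 − (8/17)²) = 17/15 ≈ 1.133; τ_1 = 8.14/1.133 = 7.182 s.
Leg 2: γ = 1/√(1 − 0.5694²) = 1/√0.6758 = 1.216; τ_2 = 1.35/1.216 = 1.110 s.
Leg 3: γ = 3.16; τ_3 = 7.27/3.160 = 2.301 s.
Leg 4: γ = 2.93; τ_4 = 1.37/2.930 = 0.4676 s.
Total: 7.182 + 1.110 + 2.301 + 0.4676 s.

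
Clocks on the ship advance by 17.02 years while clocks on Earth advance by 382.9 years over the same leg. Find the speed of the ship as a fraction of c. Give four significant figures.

The proper time is measured on the ship (both events occur at the ship's location); Δt is measured on Earth. γ = Δt/τ = 382.9/17.02 = 22.50.
β = √(1 − 1/γ²) = √(1 − 0.001976) = √0.9980

β = 0.9990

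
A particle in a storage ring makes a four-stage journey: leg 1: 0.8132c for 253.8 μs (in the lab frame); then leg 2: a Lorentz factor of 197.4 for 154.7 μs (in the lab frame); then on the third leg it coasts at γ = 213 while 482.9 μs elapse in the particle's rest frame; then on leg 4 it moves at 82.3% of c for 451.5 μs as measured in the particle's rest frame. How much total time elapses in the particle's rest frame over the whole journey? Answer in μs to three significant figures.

τ = 1080 μs

Leg 1: γ = 1/√(1 − 0.8132²) = 1/√0.3387 = 1.718; τ_1 = 253.8/1.718 = 147.7 μs.
Leg 2: γ = 197.4; τ_2 = 154.7/197.4 = 0.7837 μs.
Leg 3: 482.9 μs is already measured in the particle's rest frame.
Leg 4: 451.5 μs is already measured in the particle's rest frame.
Total: 147.7 + 0.7837 + 482.9 + 451.5 μs.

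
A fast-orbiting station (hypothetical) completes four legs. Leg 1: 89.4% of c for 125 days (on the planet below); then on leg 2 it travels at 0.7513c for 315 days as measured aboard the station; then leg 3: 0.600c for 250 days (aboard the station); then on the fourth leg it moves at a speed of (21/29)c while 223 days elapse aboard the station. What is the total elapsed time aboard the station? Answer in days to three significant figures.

τ = 844 days

Leg 1: β = 0.894; γ = 1/√(1 − 0.894²) = 1/√0.2008 = 2.232; τ_1 = 125/2.232 = 56.01 days.
Leg 2: 315 days is already measured aboard the station.
Leg 3: 250 days is already measured aboard the station.
Leg 4: 223 days is already measured aboard the station.
Total: 56.01 + 315.0 + 250.0 + 223.0 days.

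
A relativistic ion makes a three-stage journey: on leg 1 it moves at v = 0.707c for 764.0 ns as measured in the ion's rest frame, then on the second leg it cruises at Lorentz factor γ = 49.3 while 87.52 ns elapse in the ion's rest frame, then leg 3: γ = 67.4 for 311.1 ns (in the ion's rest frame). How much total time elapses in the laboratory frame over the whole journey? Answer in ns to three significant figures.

Δt = 2.64×10⁴ ns

Leg 1: γ = 1/√(1 − 0.707²) = 1/√0.5002 = 1.414; Δt_1 = 1.414 × 764.0 = 1080 ns.
Leg 2: γ = 49.3; Δt_2 = 49.30 × 87.52 = 4315 ns.
Leg 3: γ = 67.4; Δt_3 = 67.40 × 311.1 = 2.097×10⁴ ns.
Total: 1080 + 4315 + 2.097×10⁴ ns.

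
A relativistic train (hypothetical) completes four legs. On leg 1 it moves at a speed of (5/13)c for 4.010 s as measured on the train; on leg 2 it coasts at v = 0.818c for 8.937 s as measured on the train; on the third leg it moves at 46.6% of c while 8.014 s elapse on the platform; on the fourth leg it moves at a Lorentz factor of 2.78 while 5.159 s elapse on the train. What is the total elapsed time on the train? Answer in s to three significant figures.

τ = 25.2 s

Leg 1: 4.010 s is already measured on the train.
Leg 2: 8.937 s is already measured on the train.
Leg 3: β = 0.466; γ = 1/√(1 − 0.466²) = 1/√0.7828 = 1.130; τ_3 = 8.014/1.130 = 7.091 s.
Leg 4: 5.159 s is already measured on the train.
Total: 4.010 + 8.937 + 7.091 + 5.159 s.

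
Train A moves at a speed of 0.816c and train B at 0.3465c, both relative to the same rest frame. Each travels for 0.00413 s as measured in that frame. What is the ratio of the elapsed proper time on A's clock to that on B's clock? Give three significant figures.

τ_A/τ_B = 0.616

A: γ = 1/√(1 − 0.816²) = 1/√0.3341 = 1.730. B: γ = 1/√(1 − 0.3465²) = 1/√0.8799 = 1.066.
τ_A/τ_B = γ_B/γ_A = 1.066/1.730 = 0.6162, so τ_A/τ_B = 0.6162.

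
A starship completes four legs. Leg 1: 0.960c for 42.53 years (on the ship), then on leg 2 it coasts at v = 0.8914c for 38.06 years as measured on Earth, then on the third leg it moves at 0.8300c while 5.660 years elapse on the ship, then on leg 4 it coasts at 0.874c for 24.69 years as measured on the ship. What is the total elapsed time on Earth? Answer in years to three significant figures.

Δt = 251 years

Leg 1: γ = 1/√(1 − 0.960²) = 25/7 ≈ 3.571; Δt_1 = 3.571 × 42.53 = 151.9 years.
Leg 2: 38.06 years is already measured on Earth.
Leg 3: γ = 1/√(1 − 0.8300²) = 1/√0.3111 = 1.793; Δt_3 = 1.793 × 5.660 = 10.15 years.
Leg 4: γ = 1/√(1 − 0.874²) = 1/√0.2361 = 2.058; Δt_4 = 2.058 × 24.69 = 50.81 years.
Total: 151.9 + 38.06 + 10.15 + 50.81 years.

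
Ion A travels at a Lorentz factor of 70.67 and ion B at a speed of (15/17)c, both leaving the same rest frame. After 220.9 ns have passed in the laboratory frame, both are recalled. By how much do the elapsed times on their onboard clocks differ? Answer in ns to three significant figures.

A: γ = 70.67; τ_A = 220.9/70.67 = 3.126 ns.
B: γ = 1/√(1 − (15/17)²) = 17/8 = 2.125; τ_B = 220.9/2.125 = 104.0 ns.

|τ_A − τ_B| = 101 ns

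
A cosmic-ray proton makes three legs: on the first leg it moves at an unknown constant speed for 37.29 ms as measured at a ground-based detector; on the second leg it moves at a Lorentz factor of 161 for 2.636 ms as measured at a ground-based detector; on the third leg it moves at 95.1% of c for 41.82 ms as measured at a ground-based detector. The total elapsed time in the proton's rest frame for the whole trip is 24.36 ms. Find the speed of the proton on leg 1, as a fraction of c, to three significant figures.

β = 0.952

Leg 1: speed unknown; τ_1 = 37.29/γ_1.
Leg 2: γ = 161; τ_2 = 2.636/161.0 = 0.01637 ms.
Leg 3: β = 0.951; γ = 1/√(1 − 0.951²) = 1/√0.09560 = 3.234; τ_3 = 41.82/3.234 = 12.93 ms.
Total proper time: τ_1 + 0.01637 + 12.93 = 24.36, so τ_1 = 24.36 − 12.95 = 11.41 ms.
γ_1 = 37.29/11.41 = 3.267; β = √(1 − 1/γ²) = √0.9063.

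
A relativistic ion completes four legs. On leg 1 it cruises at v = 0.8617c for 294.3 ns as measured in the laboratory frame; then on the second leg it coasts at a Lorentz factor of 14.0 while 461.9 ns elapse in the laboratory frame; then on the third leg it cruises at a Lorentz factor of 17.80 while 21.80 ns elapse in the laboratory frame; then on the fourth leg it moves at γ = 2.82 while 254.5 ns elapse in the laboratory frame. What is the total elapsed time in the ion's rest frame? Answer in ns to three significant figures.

Leg 1: γ = 1/√(1 − 0.8617²) = 1/√0.2575 = 1.971; τ_1 = 294.3/1.971 = 149.3 ns.
Leg 2: γ = 14.0; τ_2 = 461.9/14.00 = 32.99 ns.
Leg 3: γ = 17.80; τ_3 = 21.80/17.80 = 1.225 ns.
Leg 4: γ = 2.82; τ_4 = 254.5/2.820 = 90.25 ns.
Total: 149.3 + 32.99 + 1.225 + 90.25 ns.

τ = 274 ns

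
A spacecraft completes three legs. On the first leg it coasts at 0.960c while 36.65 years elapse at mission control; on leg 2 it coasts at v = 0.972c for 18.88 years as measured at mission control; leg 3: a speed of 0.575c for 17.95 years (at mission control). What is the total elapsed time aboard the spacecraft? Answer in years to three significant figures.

Leg 1: γ = 1/√(1 − 0.960²) = 25/7 ≈ 3.571; τ_1 = 36.65/3.571 = 10.26 years.
Leg 2: γ = 1/√(1 − 0.972²) = 1/√0.05522 = 4.256; τ_2 = 18.88/4.256 = 4.436 years.
Leg 3: γ = 1/√(1 − 0.575²) = 1/√0.6694 = 1.222; τ_3 = 17.95/1.222 = 14.69 years.
Total: 10.26 + 4.436 + 14.69 years.

τ = 29.4 years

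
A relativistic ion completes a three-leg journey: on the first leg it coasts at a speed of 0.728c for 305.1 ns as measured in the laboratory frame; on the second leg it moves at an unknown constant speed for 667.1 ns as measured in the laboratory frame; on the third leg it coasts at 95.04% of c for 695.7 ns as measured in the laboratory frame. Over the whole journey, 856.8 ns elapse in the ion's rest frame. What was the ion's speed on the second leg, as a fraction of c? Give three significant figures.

β = 0.763

Leg 1: γ = 1/√(1 − 0.728²) = 1/√0.4700 = 1.459; τ_1 = 305.1/1.459 = 209.2 ns.
Leg 2: speed unknown; τ_2 = 667.1/γ_2.
Leg 3: β = 0.9504; γ = 1/√(1 − 0.9504²) = 1/√0.09674 = 3.215; τ_3 = 695.7/3.215 = 216.4 ns.
Total proper time: 209.2 + τ_2 + 216.4 = 856.8, so τ_2 = 856.8 − 425.6 = 431.2 ns.
γ_2 = 667.1/431.2 = 1.547; β = √(1 − 1/γ²) = √0.5821.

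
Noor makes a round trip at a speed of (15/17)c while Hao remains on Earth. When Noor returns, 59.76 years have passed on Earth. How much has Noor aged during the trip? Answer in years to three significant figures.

γ = 1/√(1 − (15/17)²) = 17/8 = 2.125
Noor's clock measures proper time along the trip: τ = Δt/γ = 59.76/2.125 years.

τ = 28.1 years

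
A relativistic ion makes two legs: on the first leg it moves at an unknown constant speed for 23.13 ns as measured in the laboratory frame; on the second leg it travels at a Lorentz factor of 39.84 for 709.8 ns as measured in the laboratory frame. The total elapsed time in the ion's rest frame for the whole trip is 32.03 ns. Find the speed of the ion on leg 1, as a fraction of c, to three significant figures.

β = 0.789

Leg 1: speed unknown; τ_1 = 23.13/γ_1.
Leg 2: γ = 39.84; τ_2 = 709.8/39.84 = 17.82 ns.
Total proper time: τ_1 + 17.82 = 32.03, so τ_1 = 32.03 − 17.82 = 14.21 ns.
γ_1 = 23.13/14.21 = 1.627; β = √(1 − 1/γ²) = √0.6224.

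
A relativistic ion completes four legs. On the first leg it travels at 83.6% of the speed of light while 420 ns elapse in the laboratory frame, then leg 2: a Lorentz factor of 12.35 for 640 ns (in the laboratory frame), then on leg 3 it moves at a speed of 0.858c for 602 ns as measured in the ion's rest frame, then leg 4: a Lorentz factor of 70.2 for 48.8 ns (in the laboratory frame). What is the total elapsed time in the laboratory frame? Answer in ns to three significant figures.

Leg 1: 420 ns is already measured in the laboratory frame.
Leg 2: 640 ns is already measured in the laboratory frame.
Leg 3: γ = 1/√(1 − 0.858²) = 1/√0.2638 = 1.947; Δt_3 = 1.947 × 602 = 1172 ns.
Leg 4: 48.8 ns is already measured in the laboratory frame.
Total: 420.0 + 640.0 + 1172 + 48.80 ns.

Δt = 2280 ns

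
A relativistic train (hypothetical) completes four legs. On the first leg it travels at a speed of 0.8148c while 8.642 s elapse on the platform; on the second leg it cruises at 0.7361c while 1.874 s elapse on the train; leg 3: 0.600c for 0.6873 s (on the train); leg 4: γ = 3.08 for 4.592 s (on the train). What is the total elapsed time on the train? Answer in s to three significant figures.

τ = 12.2 s

Leg 1: γ = 1/√(1 − 0.8148²) = 1/√0.3361 = 1.725; τ_1 = 8.642/1.725 = 5.010 s.
Leg 2: 1.874 s is already measured on the train.
Leg 3: 0.6873 s is already measured on the train.
Leg 4: 4.592 s is already measured on the train.
Total: 5.010 + 1.874 + 0.6873 + 4.592 s.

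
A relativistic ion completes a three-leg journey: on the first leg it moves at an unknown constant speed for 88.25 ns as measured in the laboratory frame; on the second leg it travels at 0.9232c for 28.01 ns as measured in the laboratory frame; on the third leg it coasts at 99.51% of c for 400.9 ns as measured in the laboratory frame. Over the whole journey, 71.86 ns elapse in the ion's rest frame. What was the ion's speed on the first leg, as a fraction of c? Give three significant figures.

β = 0.970

Leg 1: speed unknown; τ_1 = 88.25/γ_1.
Leg 2: γ = 1/√(1 − 0.9232²) = 1/√0.1477 = 2.602; τ_2 = 28.01/2.602 = 10.76 ns.
Leg 3: β = 0.9951; γ = 1/√(1 − 0.9951²) = 1/√0.009776 = 10.11; τ_3 = 400.9/10.11 = 39.64 ns.
Total proper time: τ_1 + 10.76 + 39.64 = 71.86, so τ_1 = 71.86 − 50.40 = 21.46 ns.
γ_1 = 88.25/21.46 = 4.113; β = √(1 − 1/γ²) = √0.9409.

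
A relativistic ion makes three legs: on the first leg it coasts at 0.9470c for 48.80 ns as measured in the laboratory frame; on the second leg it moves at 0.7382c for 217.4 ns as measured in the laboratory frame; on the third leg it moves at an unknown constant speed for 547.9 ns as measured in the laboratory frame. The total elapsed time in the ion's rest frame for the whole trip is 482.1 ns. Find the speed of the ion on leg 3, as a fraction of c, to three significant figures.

β = 0.812

Leg 1: γ = 1/√(1 − 0.9470²) = 1/√0.1032 = 3.113; τ_1 = 48.80/3.113 = 15.68 ns.
Leg 2: γ = 1/√(1 − 0.7382²) = 1/√0.4551 = 1.482; τ_2 = 217.4/1.482 = 146.7 ns.
Leg 3: speed unknown; τ_3 = 547.9/γ_3.
Total proper time: 15.68 + 146.7 + τ_3 = 482.1, so τ_3 = 482.1 − 162.3 = 319.8 ns.
γ_3 = 547.9/319.8 = 1.713; β = √(1 − 1/γ²) = √0.6594.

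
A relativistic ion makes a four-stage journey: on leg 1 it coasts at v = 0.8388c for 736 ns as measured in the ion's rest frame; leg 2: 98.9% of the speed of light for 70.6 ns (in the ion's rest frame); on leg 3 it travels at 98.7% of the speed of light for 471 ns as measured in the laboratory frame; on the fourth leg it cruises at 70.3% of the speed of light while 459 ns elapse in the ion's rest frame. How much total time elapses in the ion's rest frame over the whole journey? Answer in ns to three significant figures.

τ = 1340 ns

Leg 1: 736 ns is already measured in the ion's rest frame.
Leg 2: 70.6 ns is already measured in the ion's rest frame.
Leg 3: β = 0.987; γ = 1/√(1 − 0.987²) = 1/√0.02583 = 6.222; τ_3 = 471/6.222 = 75.70 ns.
Leg 4: 459 ns is already measured in the ion's rest frame.
Total: 736.0 + 70.60 + 75.70 + 459.0 ns.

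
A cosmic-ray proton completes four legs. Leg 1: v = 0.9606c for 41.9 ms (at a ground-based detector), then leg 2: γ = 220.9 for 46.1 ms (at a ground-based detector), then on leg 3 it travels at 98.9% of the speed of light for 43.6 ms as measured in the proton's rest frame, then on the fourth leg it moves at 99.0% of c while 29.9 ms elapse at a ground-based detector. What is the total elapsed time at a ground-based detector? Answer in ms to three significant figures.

Δt = 413 ms

Leg 1: 41.9 ms is already measured at a ground-based detector.
Leg 2: 46.1 ms is already measured at a ground-based detector.
Leg 3: β = 0.989; γ = 1/√(1 − 0.989²) = 1/√0.02188 = 6.761; Δt_3 = 6.761 × 43.6 = 294.8 ms.
Leg 4: 29.9 ms is already measured at a ground-based detector.
Total: 41.90 + 46.10 + 294.8 + 29.90 ms.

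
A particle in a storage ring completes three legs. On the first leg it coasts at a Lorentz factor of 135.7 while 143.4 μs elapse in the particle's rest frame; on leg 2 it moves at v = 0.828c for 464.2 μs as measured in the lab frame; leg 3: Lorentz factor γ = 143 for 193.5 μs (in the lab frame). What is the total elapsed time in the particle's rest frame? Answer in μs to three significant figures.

Leg 1: 143.4 μs is already measured in the particle's rest frame.
Leg 2: γ = 1/√(1 − 0.828²) = 1/√0.3144 = 1.783; τ_2 = 464.2/1.783 = 260.3 μs.
Leg 3: γ = 143; τ_3 = 193.5/143.0 = 1.353 μs.
Total: 143.4 + 260.3 + 1.353 μs.

τ = 405 μs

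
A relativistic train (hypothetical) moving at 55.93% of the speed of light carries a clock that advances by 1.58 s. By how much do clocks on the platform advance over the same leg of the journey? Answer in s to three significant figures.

β = 0.5593; γ = 1/√(1 − 0.5593²) = 1/√0.6872 = 1.206
The interval measured on the train is the proper time (both events occur at the same place in that frame); the lab-frame interval is Δt = γτ = 1.206 × 1.58 s.

Δt = 1.91 s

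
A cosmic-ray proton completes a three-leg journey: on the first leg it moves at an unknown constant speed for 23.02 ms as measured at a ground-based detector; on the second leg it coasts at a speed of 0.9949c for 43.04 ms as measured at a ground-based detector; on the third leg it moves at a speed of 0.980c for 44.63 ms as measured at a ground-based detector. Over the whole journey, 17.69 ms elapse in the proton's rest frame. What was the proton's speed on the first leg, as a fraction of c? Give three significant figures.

β = 0.981

Leg 1: speed unknown; τ_1 = 23.02/γ_1.
Leg 2: γ = 1/√(1 − 0.9949²) = 1/√0.01017 = 9.914; τ_2 = 43.04/9.914 = 4.341 ms.
Leg 3: γ = 1/√(1 − 0.980²) = 1/√0.03960 = 5.025; τ_3 = 44.63/5.025 = 8.881 ms.
Total proper time: τ_1 + 4.341 + 8.881 = 17.69, so τ_1 = 17.69 − 13.22 = 4.467 ms.
γ_1 = 23.02/4.467 = 5.153; β = √(1 − 1/γ²) = √0.9623.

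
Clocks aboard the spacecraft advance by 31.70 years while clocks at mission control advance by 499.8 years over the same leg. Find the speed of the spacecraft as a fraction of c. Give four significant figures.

The proper time is measured aboard the spacecraft (both events occur at the spacecraft's location); Δt is measured at mission control. γ = Δt/τ = 499.8/31.70 = 15.77.
β = √(1 − 1/γ²) = √(1 − 0.004023) = √0.9960

v = 0.9980c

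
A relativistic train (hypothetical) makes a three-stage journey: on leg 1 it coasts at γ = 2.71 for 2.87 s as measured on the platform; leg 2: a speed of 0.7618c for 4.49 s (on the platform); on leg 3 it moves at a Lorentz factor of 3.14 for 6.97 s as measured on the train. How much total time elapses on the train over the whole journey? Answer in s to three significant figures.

Leg 1: γ = 2.71; τ_1 = 2.87/2.710 = 1.059 s.
Leg 2: γ = 1/√(1 − 0.7618²) = 1/√0.4197 = 1.544; τ_2 = 4.49/1.544 = 2.909 s.
Leg 3: 6.97 s is already measured on the train.
Total: 1.059 + 2.909 + 6.970 s.

τ = 10.9 s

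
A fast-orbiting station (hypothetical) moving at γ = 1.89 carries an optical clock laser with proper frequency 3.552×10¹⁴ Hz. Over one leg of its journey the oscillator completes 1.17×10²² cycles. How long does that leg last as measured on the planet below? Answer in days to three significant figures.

γ = 1.89
Proper time for N cycles: τ = N/f = 1.17×10²²/(3.552×10¹⁴) = 3.294×10⁷ s = 381.2 days.
Lab-frame duration Δt = γτ = 1.890 × 381.2 = 720.5 days.

Δt = 721 days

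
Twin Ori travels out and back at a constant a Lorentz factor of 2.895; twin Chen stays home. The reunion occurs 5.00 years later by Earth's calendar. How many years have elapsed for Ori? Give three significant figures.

γ = 2.895
Ori's clock measures proper time along the trip: τ = Δt/γ = 5.00/2.895 years.

τ = 1.73 years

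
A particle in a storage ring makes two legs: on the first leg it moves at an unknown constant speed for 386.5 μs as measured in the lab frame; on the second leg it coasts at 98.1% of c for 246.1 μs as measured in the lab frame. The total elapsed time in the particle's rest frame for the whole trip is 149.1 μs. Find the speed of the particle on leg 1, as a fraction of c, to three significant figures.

Leg 1: speed unknown; τ_1 = 386.5/γ_1.
Leg 2: β = 0.981; γ = 1/√(1 − 0.981²) = 1/√0.03764 = 5.154; τ_2 = 246.1/5.154 = 47.75 μs.
Total proper time: τ_1 + 47.75 = 149.1, so τ_1 = 149.1 − 47.75 = 101.4 μs.
γ_1 = 386.5/101.4 = 3.813; β = √(1 − 1/γ²) = √0.9312.

β = 0.965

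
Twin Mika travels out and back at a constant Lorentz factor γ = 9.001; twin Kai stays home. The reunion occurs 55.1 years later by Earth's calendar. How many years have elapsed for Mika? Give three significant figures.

γ = 9.001
Mika's clock measures proper time along the trip: τ = Δt/γ = 55.1/9.001 years.

τ = 6.12 years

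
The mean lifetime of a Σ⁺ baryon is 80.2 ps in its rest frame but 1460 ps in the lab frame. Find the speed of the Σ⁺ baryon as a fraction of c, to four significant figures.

β = 0.9985

γ = Δt/τ₀ = 1460/80.2 = 18.20
β = √(1 − 1/γ²) = √(1 − 0.003017) = √0.9970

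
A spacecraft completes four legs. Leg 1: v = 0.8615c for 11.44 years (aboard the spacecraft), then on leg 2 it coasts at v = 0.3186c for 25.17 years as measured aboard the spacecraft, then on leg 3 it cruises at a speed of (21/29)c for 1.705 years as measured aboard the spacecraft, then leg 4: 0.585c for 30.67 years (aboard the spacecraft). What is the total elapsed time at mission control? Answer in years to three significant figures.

Δt = 89.4 years

Leg 1: γ = 1/√(1 − 0.8615²) = 1/√0.2578 = 1.969; Δt_1 = 1.969 × 11.44 = 22.53 years.
Leg 2: γ = 1/√(1 − 0.3186²) = 1/√0.8985 = 1.055; Δt_2 = 1.055 × 25.17 = 26.55 years.
Leg 3: γ = 1/√(1 − (21/29)²) = 29/20 = 1.450; Δt_3 = 1.450 × 1.705 = 2.472 years.
Leg 4: γ = 1/√(1 − 0.585²) = 1/√0.6578 = 1.233; Δt_4 = 1.233 × 30.67 = 37.82 years.
Total: 22.53 + 26.55 + 2.472 + 37.82 years.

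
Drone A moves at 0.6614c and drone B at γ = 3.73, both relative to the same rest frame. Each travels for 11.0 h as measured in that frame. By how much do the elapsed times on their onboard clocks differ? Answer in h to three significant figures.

A: γ = 1/√(1 − 0.6614²) = 1/√0.5626 = 1.333; τ_A = 11.0/1.333 = 8.250 h.
B: γ = 3.73; τ_B = 11.0/3.730 = 2.949 h.

|τ_A − τ_B| = 5.30 h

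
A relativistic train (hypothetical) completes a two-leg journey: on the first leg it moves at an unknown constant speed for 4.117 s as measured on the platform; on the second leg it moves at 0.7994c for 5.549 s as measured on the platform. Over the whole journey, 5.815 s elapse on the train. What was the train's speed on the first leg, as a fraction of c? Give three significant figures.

Leg 1: speed unknown; τ_1 = 4.117/γ_1.
Leg 2: γ = 1/√(1 − 0.7994²) = 1/√0.3610 = 1.664; τ_2 = 5.549/1.664 = 3.334 s.
Total proper time: τ_1 + 3.334 = 5.815, so τ_1 = 5.815 − 3.334 = 2.481 s.
γ_1 = 4.117/2.481 = 1.659; β = √(1 − 1/γ²) = √0.6368.

β = 0.798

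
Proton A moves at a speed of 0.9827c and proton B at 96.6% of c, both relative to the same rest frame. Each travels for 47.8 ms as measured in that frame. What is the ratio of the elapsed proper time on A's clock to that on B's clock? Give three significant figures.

τ_A/τ_B = 0.716

A: γ = 1/√(1 − 0.9827²) = 1/√0.03430 = 5.399. B: β = 0.966; γ = 1/√(1 − 0.966²) = 1/√0.06684 = 3.868.
τ_A/τ_B = γ_B/γ_A = 3.868/5.399 = 0.7163, so τ_A/τ_B = 0.7163.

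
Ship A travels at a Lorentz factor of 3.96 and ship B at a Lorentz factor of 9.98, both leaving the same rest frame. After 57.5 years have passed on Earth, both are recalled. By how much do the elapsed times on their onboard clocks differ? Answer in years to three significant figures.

|τ_A − τ_B| = 8.76 years

A: γ = 3.96; τ_A = 57.5/3.960 = 14.52 years.
B: γ = 9.98; τ_B = 57.5/9.980 = 5.762 years.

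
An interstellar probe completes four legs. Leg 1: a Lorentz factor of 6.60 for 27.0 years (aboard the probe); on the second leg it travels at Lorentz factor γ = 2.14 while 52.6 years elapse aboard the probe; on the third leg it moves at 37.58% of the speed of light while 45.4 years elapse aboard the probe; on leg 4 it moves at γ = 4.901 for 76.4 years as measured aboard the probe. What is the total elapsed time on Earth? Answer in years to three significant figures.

Leg 1: γ = 6.60; Δt_1 = 6.600 × 27.0 = 178.2 years.
Leg 2: γ = 2.14; Δt_2 = 2.140 × 52.6 = 112.6 years.
Leg 3: β = 0.3758; γ = 1/√(1 − 0.3758²) = 1/√0.8588 = 1.079; Δt_3 = 1.079 × 45.4 = 48.99 years.
Leg 4: γ = 4.901; Δt_4 = 4.901 × 76.4 = 374.4 years.
Total: 178.2 + 112.6 + 48.99 + 374.4 years.

Δt = 714 years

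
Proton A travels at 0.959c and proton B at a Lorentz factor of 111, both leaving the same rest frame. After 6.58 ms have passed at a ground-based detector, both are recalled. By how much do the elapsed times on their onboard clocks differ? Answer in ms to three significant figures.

A: γ = 1/√(1 − 0.959²) = 1/√0.08032 = 3.529; τ_A = 6.58/3.529 = 1.865 ms.
B: γ = 111; τ_B = 6.58/111.0 = 0.05928 ms.

|τ_A − τ_B| = 1.81 ms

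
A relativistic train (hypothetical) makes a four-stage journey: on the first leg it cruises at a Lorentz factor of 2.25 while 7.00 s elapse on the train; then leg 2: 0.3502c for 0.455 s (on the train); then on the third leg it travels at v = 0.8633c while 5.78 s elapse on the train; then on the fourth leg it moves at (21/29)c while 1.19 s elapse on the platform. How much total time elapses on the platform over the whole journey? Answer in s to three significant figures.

Leg 1: γ = 2.25; Δt_1 = 2.250 × 7.00 = 15.75 s.
Leg 2: γ = 1/√(1 − 0.3502²) = 1/√0.8774 = 1.068; Δt_2 = 1.068 × 0.455 = 0.4858 s.
Leg 3: γ = 1/√(1 − 0.8633²) = 1/√0.2547 = 1.981; Δt_3 = 1.981 × 5.78 = 11.45 s.
Leg 4: 1.19 s is already measured on the platform.
Total: 15.75 + 0.4858 + 11.45 + 1.190 s.

Δt = 28.9 s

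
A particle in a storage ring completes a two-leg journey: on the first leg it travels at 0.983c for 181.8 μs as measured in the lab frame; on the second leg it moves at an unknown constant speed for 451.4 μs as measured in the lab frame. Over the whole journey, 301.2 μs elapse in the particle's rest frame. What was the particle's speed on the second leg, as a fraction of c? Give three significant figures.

β = 0.805

Leg 1: γ = 1/√(1 − 0.983²) = 1/√0.03371 = 5.446; τ_1 = 181.8/5.446 = 33.38 μs.
Leg 2: speed unknown; τ_2 = 451.4/γ_2.
Total proper time: 33.38 + τ_2 = 301.2, so τ_2 = 301.2 − 33.38 = 267.8 μs.
γ_2 = 451.4/267.8 = 1.685; β = √(1 − 1/γ²) = √0.6480.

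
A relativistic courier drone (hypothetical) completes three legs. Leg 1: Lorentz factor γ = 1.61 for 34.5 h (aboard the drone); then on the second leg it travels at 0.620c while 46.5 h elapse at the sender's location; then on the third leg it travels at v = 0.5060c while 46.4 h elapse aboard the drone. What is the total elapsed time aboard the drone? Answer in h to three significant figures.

Leg 1: 34.5 h is already measured aboard the drone.
Leg 2: γ = 1/√(1 − 0.620²) = 1/√0.6156 = 1.275; τ_2 = 46.5/1.275 = 36.48 h.
Leg 3: 46.4 h is already measured aboard the drone.
Total: 34.50 + 36.48 + 46.40 h.

τ = 117 h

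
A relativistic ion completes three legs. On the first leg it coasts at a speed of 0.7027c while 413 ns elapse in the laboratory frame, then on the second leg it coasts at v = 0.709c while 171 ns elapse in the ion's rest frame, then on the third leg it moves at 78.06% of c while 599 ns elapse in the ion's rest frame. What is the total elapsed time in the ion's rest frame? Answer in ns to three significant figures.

τ = 1060 ns

Leg 1: γ = 1/√(1 − 0.7027²) = 1/√0.5062 = 1.406; τ_1 = 413/1.406 = 293.8 ns.
Leg 2: 171 ns is already measured in the ion's rest frame.
Leg 3: 599 ns is already measured in the ion's rest frame.
Total: 293.8 + 171.0 + 599.0 ns.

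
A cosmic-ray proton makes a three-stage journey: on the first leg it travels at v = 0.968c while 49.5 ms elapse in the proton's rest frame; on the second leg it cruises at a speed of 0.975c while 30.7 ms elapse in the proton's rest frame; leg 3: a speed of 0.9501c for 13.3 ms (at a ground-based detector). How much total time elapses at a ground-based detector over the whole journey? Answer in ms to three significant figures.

Leg 1: γ = 1/√(1 − 0.968²) = 1/√0.06298 = 3.985; Δt_1 = 3.985 × 49.5 = 197.3 ms.
Leg 2: γ = 1/√(1 − 0.975²) = 1/√0.04938 = 4.500; Δt_2 = 4.500 × 30.7 = 138.2 ms.
Leg 3: 13.3 ms is already measured at a ground-based detector.
Total: 197.3 + 138.2 + 13.30 ms.

Δt = 349 ms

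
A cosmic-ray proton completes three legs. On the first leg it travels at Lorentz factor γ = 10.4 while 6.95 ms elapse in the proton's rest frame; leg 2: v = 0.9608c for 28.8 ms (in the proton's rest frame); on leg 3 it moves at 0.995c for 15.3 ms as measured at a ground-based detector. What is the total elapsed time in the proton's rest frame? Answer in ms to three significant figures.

τ = 37.3 ms

Leg 1: 6.95 ms is already measured in the proton's rest frame.
Leg 2: 28.8 ms is already measured in the proton's rest frame.
Leg 3: γ = 1/√(1 − 0.995²) = 1/√0.009975 = 10.01; τ_3 = 15.3/10.01 = 1.528 ms.
Total: 6.950 + 28.80 + 1.528 ms.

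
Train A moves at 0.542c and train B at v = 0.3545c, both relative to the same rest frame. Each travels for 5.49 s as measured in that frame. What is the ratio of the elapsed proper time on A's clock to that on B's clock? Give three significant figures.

τ_A/τ_B = 0.899

A: γ = 1/√(1 − 0.542²) = 1/√0.7062 = 1.190. B: γ = 1/√(1 − 0.3545²) = 1/√0.8743 = 1.069.
τ_A/τ_B = γ_B/γ_A = 1.069/1.190 = 0.8987, so τ_A/τ_B = 0.8987.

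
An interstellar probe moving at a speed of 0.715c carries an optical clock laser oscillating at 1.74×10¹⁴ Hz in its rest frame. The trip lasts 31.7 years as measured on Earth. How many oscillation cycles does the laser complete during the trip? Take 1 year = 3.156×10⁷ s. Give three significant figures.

N = 1.22×10²³

γ = 1/√(1 − 0.715²) = 1/√0.4888 = 1.430
The oscillator's own cycle count is N = f × τ where τ is the proper time aboard the probe. τ = Δt/γ = 31.7/1.430 = 22.16 years = 6.994×10⁸ s.
N = 1.74×10¹⁴ × 6.994×10⁸ = 1.217×10²³.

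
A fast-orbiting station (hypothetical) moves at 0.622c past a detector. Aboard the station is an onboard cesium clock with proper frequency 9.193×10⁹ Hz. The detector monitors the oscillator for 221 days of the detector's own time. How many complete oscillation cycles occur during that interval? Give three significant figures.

γ = 1/√(1 − 0.622²) = 1/√0.6131 = 1.277
During 221 days of lab time, the oscillator's proper time advances by τ = Δt/γ = 221/1.277 = 173.0 days = 1.495×10⁷ s.
N = f × τ = 9.193×10⁹ × 1.495×10⁷ = 1.374×10¹⁷.

N = 1.37×10¹⁷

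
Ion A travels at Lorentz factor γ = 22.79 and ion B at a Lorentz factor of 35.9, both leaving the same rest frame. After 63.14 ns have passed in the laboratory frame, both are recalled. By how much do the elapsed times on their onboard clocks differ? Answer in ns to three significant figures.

|τ_A − τ_B| = 1.01 ns

A: γ = 22.79; τ_A = 63.14/22.79 = 2.771 ns.
B: γ = 35.9; τ_B = 63.14/35.90 = 1.759 ns.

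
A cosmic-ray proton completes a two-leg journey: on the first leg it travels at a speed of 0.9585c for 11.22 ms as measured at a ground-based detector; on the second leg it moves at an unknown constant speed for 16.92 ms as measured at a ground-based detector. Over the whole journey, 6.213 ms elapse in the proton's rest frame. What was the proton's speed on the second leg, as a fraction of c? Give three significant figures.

Leg 1: γ = 1/√(1 − 0.9585²) = 1/√0.08128 = 3.508; τ_1 = 11.22/3.508 = 3.199 ms.
Leg 2: speed unknown; τ_2 = 16.92/γ_2.
Total proper time: 3.199 + τ_2 = 6.213, so τ_2 = 6.213 − 3.199 = 3.014 ms.
γ_2 = 16.92/3.014 = 5.613; β = √(1 − 1/γ²) = √0.9683.

β = 0.984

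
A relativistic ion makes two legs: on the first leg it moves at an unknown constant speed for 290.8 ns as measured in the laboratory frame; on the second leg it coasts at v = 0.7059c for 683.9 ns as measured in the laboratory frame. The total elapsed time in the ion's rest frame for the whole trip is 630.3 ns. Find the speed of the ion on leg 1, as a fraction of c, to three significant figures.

β = 0.865

Leg 1: speed unknown; τ_1 = 290.8/γ_1.
Leg 2: γ = 1/√(1 − 0.7059²) = 1/√0.5017 = 1.412; τ_2 = 683.9/1.412 = 484.4 ns.
Total proper time: τ_1 + 484.4 = 630.3, so τ_1 = 630.3 − 484.4 = 145.9 ns.
γ_1 = 290.8/145.9 = 1.993; β = √(1 − 1/γ²) = √0.7483.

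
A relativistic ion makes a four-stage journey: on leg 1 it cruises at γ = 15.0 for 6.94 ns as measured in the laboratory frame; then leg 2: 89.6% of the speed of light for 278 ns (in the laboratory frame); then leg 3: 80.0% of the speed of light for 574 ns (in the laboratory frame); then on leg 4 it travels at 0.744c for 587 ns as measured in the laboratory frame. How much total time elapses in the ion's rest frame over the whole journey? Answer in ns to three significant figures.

Leg 1: γ = 15.0; τ_1 = 6.94/15.00 = 0.4627 ns.
Leg 2: β = 0.896; γ = 1/√(1 − 0.896²) = 1/√0.1972 = 2.252; τ_2 = 278/2.252 = 123.4 ns.
Leg 3: β = 0.800; γ = 1/√(1 − 0.800²) = 1/√0.3600 = 1.667; τ_3 = 574/1.667 = 344.4 ns.
Leg 4: γ = 1/√(1 − 0.744²) = 1/√0.4465 = 1.497; τ_4 = 587/1.497 = 392.2 ns.
Total: 0.4627 + 123.4 + 344.4 + 392.2 ns.

τ = 861 ns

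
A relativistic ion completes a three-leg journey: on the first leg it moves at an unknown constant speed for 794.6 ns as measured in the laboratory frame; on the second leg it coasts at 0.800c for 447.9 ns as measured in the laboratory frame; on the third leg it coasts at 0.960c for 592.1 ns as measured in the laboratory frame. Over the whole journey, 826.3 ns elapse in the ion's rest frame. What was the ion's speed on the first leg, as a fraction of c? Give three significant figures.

Leg 1: speed unknown; τ_1 = 794.6/γ_1.
Leg 2: γ = 1/√(1 − 0.800²) = 5/3 ≈ 1.667; τ_2 = 447.9/1.667 = 268.7 ns.
Leg 3: γ = 1/√(1 − 0.960²) = 25/7 ≈ 3.571; τ_3 = 592.1/3.571 = 165.8 ns.
Total proper time: τ_1 + 268.7 + 165.8 = 826.3, so τ_1 = 826.3 − 434.5 = 391.8 ns.
γ_1 = 794.6/391.8 = 2.028; β = √(1 − 1/γ²) = √0.7569.

β = 0.870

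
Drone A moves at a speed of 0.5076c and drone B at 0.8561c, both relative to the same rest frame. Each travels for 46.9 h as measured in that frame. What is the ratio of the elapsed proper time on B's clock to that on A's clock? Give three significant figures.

A: γ = 1/√(1 − 0.5076²) = 1/√0.7423 = 1.161. B: γ = 1/√(1 − 0.8561²) = 1/√0.2671 = 1.935.
τ_A/τ_B = γ_B/γ_A = 1.935/1.161 = 1.667, so τ_B/τ_A = 0.5998.

τ_B/τ_A = 0.600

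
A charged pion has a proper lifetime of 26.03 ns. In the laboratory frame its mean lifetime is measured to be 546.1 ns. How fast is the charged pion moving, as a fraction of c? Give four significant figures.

γ = Δt/τ₀ = 546.1/26.03 = 20.98
β = √(1 − 1/γ²) = √(1 − 0.002272) = √0.9977

v = 0.9989c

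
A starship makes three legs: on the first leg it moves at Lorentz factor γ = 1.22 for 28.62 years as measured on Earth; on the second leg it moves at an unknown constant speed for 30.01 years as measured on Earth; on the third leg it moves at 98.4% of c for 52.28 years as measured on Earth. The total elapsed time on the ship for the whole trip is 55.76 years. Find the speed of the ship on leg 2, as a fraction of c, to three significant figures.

β = 0.643

Leg 1: γ = 1.22; τ_1 = 28.62/1.220 = 23.46 years.
Leg 2: speed unknown; τ_2 = 30.01/γ_2.
Leg 3: β = 0.984; γ = 1/√(1 − 0.984²) = 1/√0.03174 = 5.613; τ_3 = 52.28/5.613 = 9.315 years.
Total proper time: 23.46 + τ_2 + 9.315 = 55.76, so τ_2 = 55.76 − 32.77 = 22.99 years.
γ_2 = 30.01/22.99 = 1.306; β = √(1 − 1/γ²) = √0.4133.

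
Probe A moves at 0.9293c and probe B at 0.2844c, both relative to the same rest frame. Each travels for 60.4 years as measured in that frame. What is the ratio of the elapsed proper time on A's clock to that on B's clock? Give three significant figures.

A: γ = 1/√(1 − 0.9293²) = 1/√0.1364 = 2.708. B: γ = 1/√(1 − 0.2844²) = 1/√0.9191 = 1.043.
τ_A/τ_B = γ_B/γ_A = 1.043/2.708 = 0.3852, so τ_A/τ_B = 0.3852.

τ_A/τ_B = 0.385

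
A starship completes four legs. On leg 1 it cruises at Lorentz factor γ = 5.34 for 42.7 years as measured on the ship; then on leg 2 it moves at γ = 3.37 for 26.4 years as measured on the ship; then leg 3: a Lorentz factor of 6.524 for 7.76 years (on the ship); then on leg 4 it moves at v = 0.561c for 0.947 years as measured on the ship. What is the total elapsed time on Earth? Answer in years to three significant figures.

Δt = 369 years

Leg 1: γ = 5.34; Δt_1 = 5.340 × 42.7 = 228.0 years.
Leg 2: γ = 3.37; Δt_2 = 3.370 × 26.4 = 88.97 years.
Leg 3: γ = 6.524; Δt_3 = 6.524 × 7.76 = 50.63 years.
Leg 4: γ = 1/√(1 − 0.561²) = 1/√0.6853 = 1.208; Δt_4 = 1.208 × 0.947 = 1.144 years.
Total: 228.0 + 88.97 + 50.63 + 1.144 years.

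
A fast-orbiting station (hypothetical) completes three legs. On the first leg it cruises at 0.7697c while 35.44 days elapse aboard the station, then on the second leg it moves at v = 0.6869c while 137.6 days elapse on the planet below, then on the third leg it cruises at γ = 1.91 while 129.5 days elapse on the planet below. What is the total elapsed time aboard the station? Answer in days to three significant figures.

Leg 1: 35.44 days is already measured aboard the station.
Leg 2: γ = 1/√(1 − 0.6869²) = 1/√0.5282 = 1.376; τ_2 = 137.6/1.376 = 100.0 days.
Leg 3: γ = 1.91; τ_3 = 129.5/1.910 = 67.80 days.
Total: 35.44 + 100.0 + 67.80 days.

τ = 203 days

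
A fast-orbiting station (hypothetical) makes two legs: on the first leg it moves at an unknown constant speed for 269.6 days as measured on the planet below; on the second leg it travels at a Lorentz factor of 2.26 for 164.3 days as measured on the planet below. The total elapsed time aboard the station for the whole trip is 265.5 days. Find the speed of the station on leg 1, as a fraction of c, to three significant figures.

Leg 1: speed unknown; τ_1 = 269.6/γ_1.
Leg 2: γ = 2.26; τ_2 = 164.3/2.260 = 72.70 days.
Total proper time: τ_1 + 72.70 = 265.5, so τ_1 = 265.5 − 72.70 = 192.8 days.
γ_1 = 269.6/192.8 = 1.398; β = √(1 − 1/γ²) = √0.4886.

β = 0.699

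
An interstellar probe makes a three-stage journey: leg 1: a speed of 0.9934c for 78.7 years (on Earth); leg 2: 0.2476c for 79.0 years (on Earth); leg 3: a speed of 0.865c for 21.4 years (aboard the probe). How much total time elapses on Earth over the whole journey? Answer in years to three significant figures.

Δt = 200 years

Leg 1: 78.7 years is already measured on Earth.
Leg 2: 79.0 years is already measured on Earth.
Leg 3: γ = 1/√(1 − 0.865²) = 1/√0.2518 = 1.993; Δt_3 = 1.993 × 21.4 = 42.65 years.
Total: 78.70 + 79.00 + 42.65 years.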